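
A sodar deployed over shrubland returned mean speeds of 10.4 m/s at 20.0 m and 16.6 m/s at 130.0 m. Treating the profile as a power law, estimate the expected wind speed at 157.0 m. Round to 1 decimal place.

First find α: α = ln(V₂/V₁)/ln(z₂/z₁) = ln(16.6/10.4)/ln(130.0/20.0) = 0.46760/1.87180 = 0.2498
Extrapolate from 130.0 m to 157.0 m: V₃ = 16.6 × (157.0/130.0)^0.2498 = 16.6 × 1.0483 = 17.4013 m/s

17.4 m/s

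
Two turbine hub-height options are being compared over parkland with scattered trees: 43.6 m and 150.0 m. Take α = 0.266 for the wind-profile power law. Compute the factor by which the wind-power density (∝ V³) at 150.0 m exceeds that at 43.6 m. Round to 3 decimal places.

2.680

Speed ratio: V_B/V_A = (z_B/z_A)^α = (150.0/43.6)^0.266 = (3.4404)^0.266 = 1.38911
Power-density ratio: P_B/P_A = (V_B/V_A)³ = (1.38911)³ = 2.68047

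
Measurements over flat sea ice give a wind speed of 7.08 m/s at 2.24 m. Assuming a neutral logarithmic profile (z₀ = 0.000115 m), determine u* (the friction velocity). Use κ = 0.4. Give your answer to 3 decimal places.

Log law: V(z) = (u*/κ) · ln(z/z₀) ⇒ u* = κ · V / ln(z/z₀)
u* = 0.4 × 7.08 / ln(2.24/0.000115) = 0.4 × 7.08 / 9.8771
   = 2.8320 / 9.8771 = 0.2867 m/s

u* ≈ 0.287 m/s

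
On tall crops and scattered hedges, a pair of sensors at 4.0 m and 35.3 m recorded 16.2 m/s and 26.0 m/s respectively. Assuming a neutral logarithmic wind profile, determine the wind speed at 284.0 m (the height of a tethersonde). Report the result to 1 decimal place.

35.4 m/s

Log law: V ∝ ln(z/z₀). From the pair, with r = V₁/V₂ = 0.62308,
ln z₀ = (ln z₁ − r·ln z₂)/(1 − r) = (1.3863 − 0.62308×3.5639)/0.37692 = -2.2134 → z₀ = 0.1093 m
V₃ = V₁ · ln(z₃/z₀)/ln(z₁/z₀) = 16.2 × 7.8624/3.5997 = 35.3837 m/s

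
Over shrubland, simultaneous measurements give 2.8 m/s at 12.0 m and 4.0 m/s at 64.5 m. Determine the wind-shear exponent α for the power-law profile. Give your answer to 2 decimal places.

α ≈ 0.21

Power law: V₂/V₁ = (z₂/z₁)^α ⇒ α = ln(V₂/V₁) / ln(z₂/z₁)
α = ln(4.0/2.8) / ln(64.5/12.0) = ln(1.4286) / ln(5.3750)
  = 0.35667 / 1.68176 = 0.21208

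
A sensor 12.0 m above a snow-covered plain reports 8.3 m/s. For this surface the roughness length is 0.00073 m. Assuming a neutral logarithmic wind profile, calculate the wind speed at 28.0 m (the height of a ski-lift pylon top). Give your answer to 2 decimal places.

9.02 m/s

Log law: V(z) ∝ ln(z/z₀), so V₂/V₁ = ln(z₂/z₀) / ln(z₁/z₀).
ln(28.0/0.00073) = 10.5547, ln(12.0/0.00073) = 9.7074
V₂ = 8.3 × 10.5547/9.7074 = 8.3 × 1.0873 = 9.0245 m/s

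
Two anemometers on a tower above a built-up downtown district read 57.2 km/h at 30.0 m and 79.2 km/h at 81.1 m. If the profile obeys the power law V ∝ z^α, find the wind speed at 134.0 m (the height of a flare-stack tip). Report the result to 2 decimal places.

93.34 km/h

First find α: α = ln(V₂/V₁)/ln(z₂/z₁) = ln(79.2/57.2)/ln(81.1/30.0) = 0.32542/0.99449 = 0.3272
Extrapolate from 81.1 m to 134.0 m: V₃ = 79.2 × (134.0/81.1)^0.3272 = 79.2 × 1.1786 = 93.3444 km/h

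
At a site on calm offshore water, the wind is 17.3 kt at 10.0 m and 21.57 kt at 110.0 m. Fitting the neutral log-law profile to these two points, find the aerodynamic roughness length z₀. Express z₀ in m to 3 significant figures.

Log law: V(z) ∝ ln(z/z₀). With r = V₁/V₂ = 17.3/21.57 = 0.80204,
r · ln(z₂/z₀) = ln(z₁/z₀) ⇒ ln z₀ = (ln z₁ − r·ln z₂)/(1 − r)
ln z₀ = (2.30259 − 0.80204×4.70048) / 0.19796 = -7.4125
z₀ = exp(-7.4125) = 0.0006036 m

z₀ ≈ 0.000604 m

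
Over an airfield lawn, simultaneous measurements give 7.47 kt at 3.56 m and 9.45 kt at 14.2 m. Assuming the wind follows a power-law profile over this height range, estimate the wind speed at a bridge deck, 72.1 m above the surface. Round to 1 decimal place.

First find α: α = ln(V₂/V₁)/ln(z₂/z₁) = ln(9.45/7.47)/ln(14.2/3.56) = 0.23512/1.38348 = 0.1699
Extrapolate from 14.2 m to 72.1 m: V₃ = 9.45 × (72.1/14.2)^0.1699 = 9.45 × 1.3180 = 12.4553 kt

12.5 kt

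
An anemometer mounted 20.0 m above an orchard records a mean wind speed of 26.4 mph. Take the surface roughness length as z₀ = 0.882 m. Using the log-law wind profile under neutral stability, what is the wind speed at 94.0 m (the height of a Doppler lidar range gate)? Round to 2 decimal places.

39.49 mph

Log law: V(z) ∝ ln(z/z₀), so V₂/V₁ = ln(z₂/z₀) / ln(z₁/z₀).
ln(94.0/0.882) = 4.6689, ln(20.0/0.882) = 3.1213
V₂ = 26.4 × 4.6689/3.1213 = 26.4 × 1.4958 = 39.4893 mph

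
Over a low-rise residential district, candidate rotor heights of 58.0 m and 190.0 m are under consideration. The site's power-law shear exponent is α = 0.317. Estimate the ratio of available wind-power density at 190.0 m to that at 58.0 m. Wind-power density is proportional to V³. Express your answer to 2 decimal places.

Speed ratio: V_B/V_A = (z_B/z_A)^α = (190.0/58.0)^0.317 = (3.2759)^0.317 = 1.45666
Power-density ratio: P_B/P_A = (V_B/V_A)³ = (1.45666)³ = 3.09083

3.09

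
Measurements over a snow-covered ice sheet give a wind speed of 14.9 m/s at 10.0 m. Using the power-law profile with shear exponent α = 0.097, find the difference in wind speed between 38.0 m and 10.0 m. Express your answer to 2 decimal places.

2.06 m/s

Power law: V₂ = V₁ · (z₂/z₁)^α = 14.9 × (3.8000)^0.097 = 16.9600 m/s
ΔV = 16.9600 − 14.9 = 2.0600 m/s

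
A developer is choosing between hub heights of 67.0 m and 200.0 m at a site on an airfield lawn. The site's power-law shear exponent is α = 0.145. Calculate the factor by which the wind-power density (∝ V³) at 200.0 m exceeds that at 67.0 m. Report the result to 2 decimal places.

1.61

Speed ratio: V_B/V_A = (z_B/z_A)^α = (200.0/67.0)^0.145 = (2.9851)^0.145 = 1.17184
Power-density ratio: P_B/P_A = (V_B/V_A)³ = (1.17184)³ = 1.60918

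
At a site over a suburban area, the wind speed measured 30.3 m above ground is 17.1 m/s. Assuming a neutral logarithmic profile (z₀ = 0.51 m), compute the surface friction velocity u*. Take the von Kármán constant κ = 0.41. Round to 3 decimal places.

Log law: V(z) = (u*/κ) · ln(z/z₀) ⇒ u* = κ · V / ln(z/z₀)
u* = 0.41 × 17.1 / ln(30.3/0.51) = 0.41 × 17.1 / 4.0845
   = 7.0110 / 4.0845 = 1.7165 m/s

u* ≈ 1.716 m/s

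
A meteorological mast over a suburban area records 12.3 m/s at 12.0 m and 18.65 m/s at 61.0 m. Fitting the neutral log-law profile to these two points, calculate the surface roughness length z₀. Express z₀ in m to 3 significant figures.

Log law: V(z) ∝ ln(z/z₀). With r = V₁/V₂ = 12.3/18.65 = 0.65952,
r · ln(z₂/z₀) = ln(z₁/z₀) ⇒ ln z₀ = (ln z₁ − r·ln z₂)/(1 − r)
ln z₀ = (2.48491 − 0.65952×4.11087) / 0.34048 = -0.6646
z₀ = exp(-0.6646) = 0.5145 m

z₀ ≈ 0.514 m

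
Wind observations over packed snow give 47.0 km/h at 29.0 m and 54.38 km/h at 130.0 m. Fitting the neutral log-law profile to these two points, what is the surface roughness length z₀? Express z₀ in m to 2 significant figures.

Log law: V(z) ∝ ln(z/z₀). With r = V₁/V₂ = 47.0/54.38 = 0.86429,
r · ln(z₂/z₀) = ln(z₁/z₀) ⇒ ln z₀ = (ln z₁ − r·ln z₂)/(1 − r)
ln z₀ = (3.36730 − 0.86429×4.86753) / 0.13571 = -6.1871
z₀ = exp(-6.1871) = 0.002056 m

z₀ ≈ 0.0021 m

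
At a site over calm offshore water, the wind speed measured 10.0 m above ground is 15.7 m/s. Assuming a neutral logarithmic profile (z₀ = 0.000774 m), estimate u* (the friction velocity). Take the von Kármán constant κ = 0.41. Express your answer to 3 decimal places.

u* ≈ 0.680 m/s

Log law: V(z) = (u*/κ) · ln(z/z₀) ⇒ u* = κ · V / ln(z/z₀)
u* = 0.41 × 15.7 / ln(10.0/0.000774) = 0.41 × 15.7 / 9.4665
   = 6.4370 / 9.4665 = 0.6800 m/s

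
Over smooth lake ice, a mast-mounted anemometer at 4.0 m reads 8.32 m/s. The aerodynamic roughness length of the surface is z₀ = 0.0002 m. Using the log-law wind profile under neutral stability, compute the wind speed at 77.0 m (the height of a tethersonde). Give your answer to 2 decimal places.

Log law: V(z) ∝ ln(z/z₀), so V₂/V₁ = ln(z₂/z₀) / ln(z₁/z₀).
ln(77.0/0.0002) = 12.8610, ln(4.0/0.0002) = 9.9035
V₂ = 8.32 × 12.8610/9.9035 = 8.32 × 1.2986 = 10.8046 m/s

10.80 m/s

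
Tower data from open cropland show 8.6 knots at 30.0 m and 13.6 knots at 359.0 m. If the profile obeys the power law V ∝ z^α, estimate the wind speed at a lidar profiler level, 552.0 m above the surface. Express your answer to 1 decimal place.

First find α: α = ln(V₂/V₁)/ln(z₂/z₁) = ln(13.6/8.6)/ln(359.0/30.0) = 0.45831/2.48213 = 0.1846
Extrapolate from 359.0 m to 552.0 m: V₃ = 13.6 × (552.0/359.0)^0.1846 = 13.6 × 1.0827 = 14.7244 knots

14.7 knots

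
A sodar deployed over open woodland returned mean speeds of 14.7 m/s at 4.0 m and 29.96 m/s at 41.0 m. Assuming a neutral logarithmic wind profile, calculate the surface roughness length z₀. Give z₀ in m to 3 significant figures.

z₀ ≈ 0.425 m

Log law: V(z) ∝ ln(z/z₀). With r = V₁/V₂ = 14.7/29.96 = 0.49065,
r · ln(z₂/z₀) = ln(z₁/z₀) ⇒ ln z₀ = (ln z₁ − r·ln z₂)/(1 − r)
ln z₀ = (1.38629 − 0.49065×3.71357) / 0.50935 = -0.8556
z₀ = exp(-0.8556) = 0.4250 m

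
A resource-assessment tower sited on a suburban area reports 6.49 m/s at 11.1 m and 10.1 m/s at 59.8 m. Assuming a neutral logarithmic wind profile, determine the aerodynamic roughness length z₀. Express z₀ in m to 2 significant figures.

Log law: V(z) ∝ ln(z/z₀). With r = V₁/V₂ = 6.49/10.1 = 0.64257,
r · ln(z₂/z₀) = ln(z₁/z₀) ⇒ ln z₀ = (ln z₁ − r·ln z₂)/(1 − r)
ln z₀ = (2.40695 − 0.64257×4.09101) / 0.35743 = -0.6206
z₀ = exp(-0.6206) = 0.5376 m

z₀ ≈ 0.54 m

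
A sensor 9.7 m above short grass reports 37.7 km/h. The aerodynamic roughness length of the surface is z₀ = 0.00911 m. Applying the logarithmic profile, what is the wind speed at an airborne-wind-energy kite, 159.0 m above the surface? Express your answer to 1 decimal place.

52.8 km/h

Log law: V(z) ∝ ln(z/z₀), so V₂/V₁ = ln(z₂/z₀) / ln(z₁/z₀).
ln(159.0/0.00911) = 9.7673, ln(9.7/0.00911) = 6.9705
V₂ = 37.7 × 9.7673/6.9705 = 37.7 × 1.4012 = 52.8264 km/h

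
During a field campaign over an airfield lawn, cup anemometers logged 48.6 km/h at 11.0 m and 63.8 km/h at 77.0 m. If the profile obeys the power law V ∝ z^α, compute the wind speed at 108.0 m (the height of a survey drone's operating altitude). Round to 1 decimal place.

66.9 km/h

First find α: α = ln(V₂/V₁)/ln(z₂/z₁) = ln(63.8/48.6)/ln(77.0/11.0) = 0.27213/1.94591 = 0.1398
Extrapolate from 77.0 m to 108.0 m: V₃ = 63.8 × (108.0/77.0)^0.1398 = 63.8 × 1.0485 = 66.8912 km/h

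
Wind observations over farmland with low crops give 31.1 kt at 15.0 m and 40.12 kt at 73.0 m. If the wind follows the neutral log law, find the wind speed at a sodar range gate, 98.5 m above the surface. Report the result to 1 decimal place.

41.8 kt

Log law: V ∝ ln(z/z₀). From the pair, with r = V₁/V₂ = 0.77517,
ln z₀ = (ln z₁ − r·ln z₂)/(1 − r) = (2.7081 − 0.77517×4.2905)/0.22483 = -2.7479 → z₀ = 0.06406 m
V₃ = V₁ · ln(z₃/z₀)/ln(z₁/z₀) = 31.1 × 7.3380/5.4560 = 41.8278 kt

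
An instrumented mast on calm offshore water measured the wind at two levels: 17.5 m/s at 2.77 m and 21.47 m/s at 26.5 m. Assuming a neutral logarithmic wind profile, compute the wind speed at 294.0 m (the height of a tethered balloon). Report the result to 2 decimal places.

Log law: V ∝ ln(z/z₀). From the pair, with r = V₁/V₂ = 0.81509,
ln z₀ = (ln z₁ − r·ln z₂)/(1 − r) = (1.0188 − 0.81509×3.2771)/0.18491 = -8.9359 → z₀ = 0.0001316 m
V₃ = V₁ · ln(z₃/z₀)/ln(z₁/z₀) = 17.5 × 14.6194/9.9547 = 25.7004 m/s

25.70 m/s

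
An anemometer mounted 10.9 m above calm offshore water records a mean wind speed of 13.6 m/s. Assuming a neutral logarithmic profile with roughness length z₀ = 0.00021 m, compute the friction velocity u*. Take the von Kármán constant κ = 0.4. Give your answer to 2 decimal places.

Log law: V(z) = (u*/κ) · ln(z/z₀) ⇒ u* = κ · V / ln(z/z₀)
u* = 0.4 × 13.6 / ln(10.9/0.00021) = 0.4 × 13.6 / 10.8572
   = 5.4400 / 10.8572 = 0.5011 m/s

u* ≈ 0.50 m/s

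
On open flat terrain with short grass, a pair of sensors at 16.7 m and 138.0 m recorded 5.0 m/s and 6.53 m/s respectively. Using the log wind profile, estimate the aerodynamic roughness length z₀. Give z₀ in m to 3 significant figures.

z₀ ≈ 0.0168 m

Log law: V(z) ∝ ln(z/z₀). With r = V₁/V₂ = 5.0/6.53 = 0.76570,
r · ln(z₂/z₀) = ln(z₁/z₀) ⇒ ln z₀ = (ln z₁ − r·ln z₂)/(1 − r)
ln z₀ = (2.81541 − 0.76570×4.92725) / 0.23430 = -4.0860
z₀ = exp(-4.0860) = 0.01681 m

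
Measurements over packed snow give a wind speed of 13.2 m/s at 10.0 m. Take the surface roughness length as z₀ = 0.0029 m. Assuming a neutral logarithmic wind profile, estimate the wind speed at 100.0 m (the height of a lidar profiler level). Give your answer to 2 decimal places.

16.93 m/s

Log law: V(z) ∝ ln(z/z₀), so V₂/V₁ = ln(z₂/z₀) / ln(z₁/z₀).
ln(100.0/0.0029) = 10.4482, ln(10.0/0.0029) = 8.1456
V₂ = 13.2 × 10.4482/8.1456 = 13.2 × 1.2827 = 16.9313 m/s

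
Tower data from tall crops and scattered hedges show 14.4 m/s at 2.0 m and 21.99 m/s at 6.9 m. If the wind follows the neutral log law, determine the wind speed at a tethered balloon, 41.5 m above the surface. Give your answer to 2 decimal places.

32.99 m/s

Log law: V ∝ ln(z/z₀). From the pair, with r = V₁/V₂ = 0.65484,
ln z₀ = (ln z₁ − r·ln z₂)/(1 − r) = (0.6931 − 0.65484×1.9315)/0.34516 = -1.6563 → z₀ = 0.1908 m
V₃ = V₁ · ln(z₃/z₀)/ln(z₁/z₀) = 14.4 × 5.3820/2.3495 = 32.9865 m/s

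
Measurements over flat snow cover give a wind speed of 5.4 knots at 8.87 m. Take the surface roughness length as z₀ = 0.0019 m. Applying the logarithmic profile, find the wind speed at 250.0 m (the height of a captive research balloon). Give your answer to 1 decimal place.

7.5 knots

Log law: V(z) ∝ ln(z/z₀), so V₂/V₁ = ln(z₂/z₀) / ln(z₁/z₀).
ln(250.0/0.0019) = 11.7874, ln(8.87/0.0019) = 8.4486
V₂ = 5.4 × 11.7874/8.4486 = 5.4 × 1.3952 = 7.5340 knots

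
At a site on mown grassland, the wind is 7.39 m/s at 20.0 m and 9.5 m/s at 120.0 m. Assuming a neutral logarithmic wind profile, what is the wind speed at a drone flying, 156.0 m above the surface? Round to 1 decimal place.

9.8 m/s

Log law: V ∝ ln(z/z₀). From the pair, with r = V₁/V₂ = 0.77789,
ln z₀ = (ln z₁ − r·ln z₂)/(1 − r) = (2.9957 − 0.77789×4.7875)/0.22211 = -3.2797 → z₀ = 0.03764 m
V₃ = V₁ · ln(z₃/z₀)/ln(z₁/z₀) = 7.39 × 8.3295/6.2754 = 9.8090 m/s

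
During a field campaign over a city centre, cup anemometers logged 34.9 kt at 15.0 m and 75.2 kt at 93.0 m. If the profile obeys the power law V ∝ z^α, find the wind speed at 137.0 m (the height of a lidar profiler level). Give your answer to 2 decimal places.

88.51 kt

First find α: α = ln(V₂/V₁)/ln(z₂/z₁) = ln(75.2/34.9)/ln(93.0/15.0) = 0.76766/1.82455 = 0.4207
Extrapolate from 93.0 m to 137.0 m: V₃ = 75.2 × (137.0/93.0)^0.4207 = 75.2 × 1.1770 = 88.5121 kt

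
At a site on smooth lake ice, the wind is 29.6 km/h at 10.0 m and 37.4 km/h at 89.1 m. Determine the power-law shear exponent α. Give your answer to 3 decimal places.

Power law: V₂/V₁ = (z₂/z₁)^α ⇒ α = ln(V₂/V₁) / ln(z₂/z₁)
α = ln(37.4/29.6) / ln(89.1/10.0) = ln(1.2635) / ln(8.9100)
  = 0.23390 / 2.18717 = 0.10694

α ≈ 0.107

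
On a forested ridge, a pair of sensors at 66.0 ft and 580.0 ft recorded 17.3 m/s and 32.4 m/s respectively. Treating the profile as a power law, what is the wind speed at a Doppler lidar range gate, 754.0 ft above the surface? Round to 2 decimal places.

First find α: α = ln(V₂/V₁)/ln(z₂/z₁) = ln(32.4/17.3)/ln(580.0/66.0) = 0.62745/2.17337 = 0.2887
Extrapolate from 580.0 ft to 754.0 ft: V₃ = 32.4 × (754.0/580.0)^0.2887 = 32.4 × 1.0787 = 34.9495 m/s

34.95 m/s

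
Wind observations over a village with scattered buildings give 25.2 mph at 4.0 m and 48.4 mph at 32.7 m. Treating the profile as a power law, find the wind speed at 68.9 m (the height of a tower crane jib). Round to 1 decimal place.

61.0 mph

First find α: α = ln(V₂/V₁)/ln(z₂/z₁) = ln(48.4/25.2)/ln(32.7/4.0) = 0.65266/2.10108 = 0.3106
Extrapolate from 32.7 m to 68.9 m: V₃ = 48.4 × (68.9/32.7)^0.3106 = 48.4 × 1.2605 = 61.0080 mph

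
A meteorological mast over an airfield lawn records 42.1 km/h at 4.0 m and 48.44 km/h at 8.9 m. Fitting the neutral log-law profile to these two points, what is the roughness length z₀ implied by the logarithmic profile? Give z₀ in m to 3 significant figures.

z₀ ≈ 0.0198 m

Log law: V(z) ∝ ln(z/z₀). With r = V₁/V₂ = 42.1/48.44 = 0.86912,
r · ln(z₂/z₀) = ln(z₁/z₀) ⇒ ln z₀ = (ln z₁ − r·ln z₂)/(1 − r)
ln z₀ = (1.38629 − 0.86912×2.18605) / 0.13088 = -3.9244
z₀ = exp(-3.9244) = 0.01975 m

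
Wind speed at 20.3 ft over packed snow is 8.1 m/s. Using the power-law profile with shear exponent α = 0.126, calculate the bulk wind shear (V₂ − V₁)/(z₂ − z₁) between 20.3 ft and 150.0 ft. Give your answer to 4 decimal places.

Power law: V₂ = V₁ · (z₂/z₁)^α = 8.1 × (7.3892)^0.126 = 10.4214 m/s
ΔV/Δz = (10.4214 − 8.1)/(150.0 − 20.3) = 2.3214/129.7000 = 0.01790 m/s/ft

0.0179 m/s/ft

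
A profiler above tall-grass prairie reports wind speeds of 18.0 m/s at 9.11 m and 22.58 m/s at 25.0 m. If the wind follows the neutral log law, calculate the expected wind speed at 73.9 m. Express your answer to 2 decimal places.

Log law: V ∝ ln(z/z₀). From the pair, with r = V₁/V₂ = 0.79717,
ln z₀ = (ln z₁ − r·ln z₂)/(1 − r) = (2.2094 − 0.79717×3.2189)/0.20283 = -1.7581 → z₀ = 0.1724 m
V₃ = V₁ · ln(z₃/z₀)/ln(z₁/z₀) = 18.0 × 6.0608/3.9675 = 27.4972 m/s

27.50 m/s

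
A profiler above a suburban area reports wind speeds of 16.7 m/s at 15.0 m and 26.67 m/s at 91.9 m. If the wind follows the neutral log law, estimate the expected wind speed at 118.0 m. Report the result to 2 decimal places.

Log law: V ∝ ln(z/z₀). From the pair, with r = V₁/V₂ = 0.62617,
ln z₀ = (ln z₁ − r·ln z₂)/(1 − r) = (2.7081 − 0.62617×4.5207)/0.37383 = -0.3282 → z₀ = 0.7202 m
V₃ = V₁ · ln(z₃/z₀)/ln(z₁/z₀) = 16.7 × 5.0989/3.0362 = 28.0450 m/s

28.04 m/s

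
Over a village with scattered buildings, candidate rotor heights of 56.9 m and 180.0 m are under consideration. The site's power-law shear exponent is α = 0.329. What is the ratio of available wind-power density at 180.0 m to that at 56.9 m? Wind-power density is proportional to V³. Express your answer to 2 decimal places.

Speed ratio: V_B/V_A = (z_B/z_A)^α = (180.0/56.9)^0.329 = (3.1634)^0.329 = 1.46067
Power-density ratio: P_B/P_A = (V_B/V_A)³ = (1.46067)³ = 3.11644

3.12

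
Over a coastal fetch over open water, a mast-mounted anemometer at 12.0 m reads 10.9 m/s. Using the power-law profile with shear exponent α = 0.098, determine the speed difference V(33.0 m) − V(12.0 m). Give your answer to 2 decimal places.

Power law: V₂ = V₁ · (z₂/z₁)^α = 10.9 × (2.7500)^0.098 = 12.0360 m/s
ΔV = 12.0360 − 10.9 = 1.1360 m/s

1.14 m/s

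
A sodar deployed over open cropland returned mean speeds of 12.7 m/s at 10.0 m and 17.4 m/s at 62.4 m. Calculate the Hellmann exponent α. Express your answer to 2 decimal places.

Power law: V₂/V₁ = (z₂/z₁)^α ⇒ α = ln(V₂/V₁) / ln(z₂/z₁)
α = ln(17.4/12.7) / ln(62.4/10.0) = ln(1.3701) / ln(6.2400)
  = 0.31487 / 1.83098 = 0.17197

α ≈ 0.17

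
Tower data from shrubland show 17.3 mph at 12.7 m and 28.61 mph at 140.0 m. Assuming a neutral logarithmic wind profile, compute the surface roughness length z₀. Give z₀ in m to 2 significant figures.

Log law: V(z) ∝ ln(z/z₀). With r = V₁/V₂ = 17.3/28.61 = 0.60468,
r · ln(z₂/z₀) = ln(z₁/z₀) ⇒ ln z₀ = (ln z₁ − r·ln z₂)/(1 − r)
ln z₀ = (2.54160 − 0.60468×4.94164) / 0.39532 = -1.1295
z₀ = exp(-1.1295) = 0.3232 m

z₀ ≈ 0.32 m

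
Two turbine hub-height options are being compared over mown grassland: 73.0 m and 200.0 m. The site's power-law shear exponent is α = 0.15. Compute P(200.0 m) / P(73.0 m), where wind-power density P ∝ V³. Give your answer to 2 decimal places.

1.57

Speed ratio: V_B/V_A = (z_B/z_A)^α = (200.0/73.0)^0.15 = (2.7397)^0.15 = 1.16320
Power-density ratio: P_B/P_A = (V_B/V_A)³ = (1.16320)³ = 1.57387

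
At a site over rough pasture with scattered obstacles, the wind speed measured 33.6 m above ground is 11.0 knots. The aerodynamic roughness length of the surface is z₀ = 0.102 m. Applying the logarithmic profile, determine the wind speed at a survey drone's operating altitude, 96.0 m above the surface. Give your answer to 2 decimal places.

12.99 knots

Log law: V(z) ∝ ln(z/z₀), so V₂/V₁ = ln(z₂/z₀) / ln(z₁/z₀).
ln(96.0/0.102) = 6.8471, ln(33.6/0.102) = 5.7973
V₂ = 11.0 × 6.8471/5.7973 = 11.0 × 1.1811 = 12.9920 knots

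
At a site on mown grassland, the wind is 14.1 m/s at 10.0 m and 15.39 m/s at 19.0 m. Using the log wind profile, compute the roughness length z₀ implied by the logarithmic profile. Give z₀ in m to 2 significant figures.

z₀ ≈ 0.0090 m

Log law: V(z) ∝ ln(z/z₀). With r = V₁/V₂ = 14.1/15.39 = 0.91618,
r · ln(z₂/z₀) = ln(z₁/z₀) ⇒ ln z₀ = (ln z₁ − r·ln z₂)/(1 − r)
ln z₀ = (2.30259 − 0.91618×2.94444) / 0.08382 = -4.7130
z₀ = exp(-4.7130) = 0.008978 m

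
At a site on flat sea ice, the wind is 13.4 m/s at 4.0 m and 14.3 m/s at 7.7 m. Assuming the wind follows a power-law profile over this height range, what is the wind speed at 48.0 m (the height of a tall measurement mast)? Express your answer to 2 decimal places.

First find α: α = ln(V₂/V₁)/ln(z₂/z₁) = ln(14.3/13.4)/ln(7.7/4.0) = 0.06500/0.65493 = 0.0993
Extrapolate from 7.7 m to 48.0 m: V₃ = 14.3 × (48.0/7.7)^0.0993 = 14.3 × 1.1992 = 17.1482 m/s

17.15 m/s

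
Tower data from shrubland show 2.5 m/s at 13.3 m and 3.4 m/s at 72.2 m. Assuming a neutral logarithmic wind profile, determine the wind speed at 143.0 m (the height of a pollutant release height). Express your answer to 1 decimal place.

3.8 m/s

Log law: V ∝ ln(z/z₀). From the pair, with r = V₁/V₂ = 0.73529,
ln z₀ = (ln z₁ − r·ln z₂)/(1 − r) = (2.5878 − 0.73529×4.2794)/0.26471 = -2.1113 → z₀ = 0.1211 m
V₃ = V₁ · ln(z₃/z₀)/ln(z₁/z₀) = 2.5 × 7.0742/4.6991 = 3.7636 m/s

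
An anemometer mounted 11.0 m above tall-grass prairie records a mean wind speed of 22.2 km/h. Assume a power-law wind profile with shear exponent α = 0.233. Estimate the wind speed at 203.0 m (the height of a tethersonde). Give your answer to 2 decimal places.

43.79 km/h

Power-law profile: V₂ = V₁ · (z₂/z₁)^α
V₂ = 22.2 × (203.0/11.0)^0.233 = 22.2 × (18.4545)^0.233
    = 22.2 × 1.9724 = 43.7880 km/h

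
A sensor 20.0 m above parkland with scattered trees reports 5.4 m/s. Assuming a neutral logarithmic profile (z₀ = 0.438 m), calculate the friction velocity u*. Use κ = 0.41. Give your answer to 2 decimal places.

u* ≈ 0.58 m/s

Log law: V(z) = (u*/κ) · ln(z/z₀) ⇒ u* = κ · V / ln(z/z₀)
u* = 0.41 × 5.4 / ln(20.0/0.438) = 0.41 × 5.4 / 3.8213
   = 2.2140 / 3.8213 = 0.5794 m/s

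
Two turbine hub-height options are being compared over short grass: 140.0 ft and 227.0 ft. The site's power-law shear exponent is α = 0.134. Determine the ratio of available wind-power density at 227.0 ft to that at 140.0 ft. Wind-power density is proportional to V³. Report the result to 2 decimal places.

1.21

Speed ratio: V_B/V_A = (z_B/z_A)^α = (227.0/140.0)^0.134 = (1.6214)^0.134 = 1.06691
Power-density ratio: P_B/P_A = (V_B/V_A)³ = (1.06691)³ = 1.21445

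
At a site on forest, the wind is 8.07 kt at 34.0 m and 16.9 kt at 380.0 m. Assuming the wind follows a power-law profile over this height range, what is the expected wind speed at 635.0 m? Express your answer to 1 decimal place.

19.8 kt

First find α: α = ln(V₂/V₁)/ln(z₂/z₁) = ln(16.9/8.07)/ln(380.0/34.0) = 0.73916/2.41381 = 0.3062
Extrapolate from 380.0 m to 635.0 m: V₃ = 16.9 × (635.0/380.0)^0.3062 = 16.9 × 1.1703 = 19.7775 kt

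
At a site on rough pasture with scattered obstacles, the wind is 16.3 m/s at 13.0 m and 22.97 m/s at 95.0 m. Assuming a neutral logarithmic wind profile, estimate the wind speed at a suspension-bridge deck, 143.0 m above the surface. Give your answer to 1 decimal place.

Log law: V ∝ ln(z/z₀). From the pair, with r = V₁/V₂ = 0.70962,
ln z₀ = (ln z₁ − r·ln z₂)/(1 − r) = (2.5649 − 0.70962×4.5539)/0.29038 = -2.2955 → z₀ = 0.1007 m
V₃ = V₁ · ln(z₃/z₀)/ln(z₁/z₀) = 16.3 × 7.2584/4.8605 = 24.3415 m/s

24.3 m/s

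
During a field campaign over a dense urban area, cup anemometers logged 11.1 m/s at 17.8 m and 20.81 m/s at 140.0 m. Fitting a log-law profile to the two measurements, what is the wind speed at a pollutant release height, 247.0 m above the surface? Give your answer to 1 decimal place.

23.5 m/s

Log law: V ∝ ln(z/z₀). From the pair, with r = V₁/V₂ = 0.53340,
ln z₀ = (ln z₁ − r·ln z₂)/(1 − r) = (2.8792 − 0.53340×4.9416)/0.46660 = 0.5215 → z₀ = 1.685 m
V₃ = V₁ · ln(z₃/z₀)/ln(z₁/z₀) = 11.1 × 4.9879/2.3577 = 23.4830 m/s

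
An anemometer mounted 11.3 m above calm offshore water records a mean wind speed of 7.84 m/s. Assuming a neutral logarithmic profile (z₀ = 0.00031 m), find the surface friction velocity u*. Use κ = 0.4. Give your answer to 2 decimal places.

Log law: V(z) = (u*/κ) · ln(z/z₀) ⇒ u* = κ · V / ln(z/z₀)
u* = 0.4 × 7.84 / ln(11.3/0.00031) = 0.4 × 7.84 / 10.5037
   = 3.1360 / 10.5037 = 0.2986 m/s

u* ≈ 0.30 m/s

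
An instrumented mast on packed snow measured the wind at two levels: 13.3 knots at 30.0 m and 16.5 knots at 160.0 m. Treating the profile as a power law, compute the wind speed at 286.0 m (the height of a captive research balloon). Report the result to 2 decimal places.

First find α: α = ln(V₂/V₁)/ln(z₂/z₁) = ln(16.5/13.3)/ln(160.0/30.0) = 0.21560/1.67398 = 0.1288
Extrapolate from 160.0 m to 286.0 m: V₃ = 16.5 × (286.0/160.0)^0.1288 = 16.5 × 1.0777 = 17.7816 knots

17.78 knots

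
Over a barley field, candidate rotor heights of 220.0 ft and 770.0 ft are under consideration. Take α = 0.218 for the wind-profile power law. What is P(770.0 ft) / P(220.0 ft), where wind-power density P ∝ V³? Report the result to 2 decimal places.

2.27

Speed ratio: V_B/V_A = (z_B/z_A)^α = (770.0/220.0)^0.218 = (3.5000)^0.218 = 1.31403
Power-density ratio: P_B/P_A = (V_B/V_A)³ = (1.31403)³ = 2.26893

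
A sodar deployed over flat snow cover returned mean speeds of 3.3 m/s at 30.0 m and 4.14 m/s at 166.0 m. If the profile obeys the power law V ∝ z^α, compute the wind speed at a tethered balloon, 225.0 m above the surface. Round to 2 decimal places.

First find α: α = ln(V₂/V₁)/ln(z₂/z₁) = ln(4.14/3.3)/ln(166.0/30.0) = 0.22677/1.71079 = 0.1326
Extrapolate from 166.0 m to 225.0 m: V₃ = 4.14 × (225.0/166.0)^0.1326 = 4.14 × 1.0411 = 4.3103 m/s

4.31 m/s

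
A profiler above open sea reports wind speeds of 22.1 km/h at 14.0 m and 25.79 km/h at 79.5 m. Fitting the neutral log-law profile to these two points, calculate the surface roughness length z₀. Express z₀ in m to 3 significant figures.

Log law: V(z) ∝ ln(z/z₀). With r = V₁/V₂ = 22.1/25.79 = 0.85692,
r · ln(z₂/z₀) = ln(z₁/z₀) ⇒ ln z₀ = (ln z₁ − r·ln z₂)/(1 − r)
ln z₀ = (2.63906 − 0.85692×4.37576) / 0.14308 = -7.7623
z₀ = exp(-7.7623) = 0.0004255 m

z₀ ≈ 0.000425 m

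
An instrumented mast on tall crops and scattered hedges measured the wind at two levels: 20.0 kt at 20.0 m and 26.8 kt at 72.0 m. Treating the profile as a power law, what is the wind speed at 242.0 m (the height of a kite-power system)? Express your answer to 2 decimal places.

First find α: α = ln(V₂/V₁)/ln(z₂/z₁) = ln(26.8/20.0)/ln(72.0/20.0) = 0.29267/1.28093 = 0.2285
Extrapolate from 72.0 m to 242.0 m: V₃ = 26.8 × (242.0/72.0)^0.2285 = 26.8 × 1.3191 = 35.3530 kt

35.35 kt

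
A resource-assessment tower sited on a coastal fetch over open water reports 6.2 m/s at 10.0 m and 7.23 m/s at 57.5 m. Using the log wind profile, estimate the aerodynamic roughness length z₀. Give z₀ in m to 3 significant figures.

Log law: V(z) ∝ ln(z/z₀). With r = V₁/V₂ = 6.2/7.23 = 0.85754,
r · ln(z₂/z₀) = ln(z₁/z₀) ⇒ ln z₀ = (ln z₁ − r·ln z₂)/(1 − r)
ln z₀ = (2.30259 − 0.85754×4.05178) / 0.14246 = -8.2266
z₀ = exp(-8.2266) = 0.0002674 m

z₀ ≈ 0.000267 m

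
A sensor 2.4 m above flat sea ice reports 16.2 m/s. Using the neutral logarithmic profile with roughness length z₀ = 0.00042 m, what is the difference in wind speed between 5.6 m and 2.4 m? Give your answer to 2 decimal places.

Log law: V₂ = V₁ · ln(z₂/z₀)/ln(z₁/z₀) = 16.2 × 9.4980/8.6507 = 17.7867 m/s
ΔV = 17.7867 − 16.2 = 1.5867 m/s

1.59 m/s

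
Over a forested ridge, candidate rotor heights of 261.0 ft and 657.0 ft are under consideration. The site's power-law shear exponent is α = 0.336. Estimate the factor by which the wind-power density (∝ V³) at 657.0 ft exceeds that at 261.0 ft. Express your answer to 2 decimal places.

Speed ratio: V_B/V_A = (z_B/z_A)^α = (657.0/261.0)^0.336 = (2.5172)^0.336 = 1.36367
Power-density ratio: P_B/P_A = (V_B/V_A)³ = (1.36367)³ = 2.53590

2.54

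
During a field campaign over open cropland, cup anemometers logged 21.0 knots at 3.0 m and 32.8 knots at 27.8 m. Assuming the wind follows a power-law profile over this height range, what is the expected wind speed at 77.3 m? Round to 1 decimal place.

First find α: α = ln(V₂/V₁)/ln(z₂/z₁) = ln(32.8/21.0)/ln(27.8/3.0) = 0.44591/2.22642 = 0.2003
Extrapolate from 27.8 m to 77.3 m: V₃ = 32.8 × (77.3/27.8)^0.2003 = 32.8 × 1.2273 = 40.2555 knots

40.3 knots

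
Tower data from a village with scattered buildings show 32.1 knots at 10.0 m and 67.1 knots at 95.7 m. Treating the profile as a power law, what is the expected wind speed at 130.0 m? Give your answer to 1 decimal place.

74.2 knots

First find α: α = ln(V₂/V₁)/ln(z₂/z₁) = ln(67.1/32.1)/ln(95.7/10.0) = 0.73733/2.25863 = 0.3264
Extrapolate from 95.7 m to 130.0 m: V₃ = 67.1 × (130.0/95.7)^0.3264 = 67.1 × 1.1052 = 74.1567 knots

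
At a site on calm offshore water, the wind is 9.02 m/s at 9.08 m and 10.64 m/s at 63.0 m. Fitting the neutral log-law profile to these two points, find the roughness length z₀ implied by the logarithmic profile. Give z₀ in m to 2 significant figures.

z₀ ≈ 0.00019 m

Log law: V(z) ∝ ln(z/z₀). With r = V₁/V₂ = 9.02/10.64 = 0.84774,
r · ln(z₂/z₀) = ln(z₁/z₀) ⇒ ln z₀ = (ln z₁ − r·ln z₂)/(1 − r)
ln z₀ = (2.20607 − 0.84774×4.14313) / 0.15226 = -8.5793
z₀ = exp(-8.5793) = 0.0001880 m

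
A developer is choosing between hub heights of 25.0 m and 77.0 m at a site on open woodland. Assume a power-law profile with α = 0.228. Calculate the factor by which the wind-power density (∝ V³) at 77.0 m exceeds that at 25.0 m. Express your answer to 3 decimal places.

Speed ratio: V_B/V_A = (z_B/z_A)^α = (77.0/25.0)^0.228 = (3.0800)^0.228 = 1.29238
Power-density ratio: P_B/P_A = (V_B/V_A)³ = (1.29238)³ = 2.15858

2.159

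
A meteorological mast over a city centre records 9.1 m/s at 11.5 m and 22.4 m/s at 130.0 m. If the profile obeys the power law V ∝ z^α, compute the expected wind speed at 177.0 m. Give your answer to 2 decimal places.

25.12 m/s

First find α: α = ln(V₂/V₁)/ln(z₂/z₁) = ln(22.4/9.1)/ln(130.0/11.5) = 0.90079/2.42519 = 0.3714
Extrapolate from 130.0 m to 177.0 m: V₃ = 22.4 × (177.0/130.0)^0.3714 = 22.4 × 1.1215 = 25.1206 m/s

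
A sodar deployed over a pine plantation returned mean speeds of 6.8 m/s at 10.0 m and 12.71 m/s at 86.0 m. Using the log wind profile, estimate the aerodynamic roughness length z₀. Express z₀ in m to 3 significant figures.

z₀ ≈ 0.841 m

Log law: V(z) ∝ ln(z/z₀). With r = V₁/V₂ = 6.8/12.71 = 0.53501,
r · ln(z₂/z₀) = ln(z₁/z₀) ⇒ ln z₀ = (ln z₁ − r·ln z₂)/(1 − r)
ln z₀ = (2.30259 − 0.53501×4.45435) / 0.46499 = -0.1732
z₀ = exp(-0.1732) = 0.8410 m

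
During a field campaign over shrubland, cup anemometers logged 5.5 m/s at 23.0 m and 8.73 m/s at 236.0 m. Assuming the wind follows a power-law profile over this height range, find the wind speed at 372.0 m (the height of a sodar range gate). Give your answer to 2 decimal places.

9.55 m/s

First find α: α = ln(V₂/V₁)/ln(z₂/z₁) = ln(8.73/5.5)/ln(236.0/23.0) = 0.46202/2.32834 = 0.1984
Extrapolate from 236.0 m to 372.0 m: V₃ = 8.73 × (372.0/236.0)^0.1984 = 8.73 × 1.0945 = 9.5550 m/s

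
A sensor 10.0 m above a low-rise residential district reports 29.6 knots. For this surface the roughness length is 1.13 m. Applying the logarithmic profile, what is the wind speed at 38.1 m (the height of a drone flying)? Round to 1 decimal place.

Log law: V(z) ∝ ln(z/z₀), so V₂/V₁ = ln(z₂/z₀) / ln(z₁/z₀).
ln(38.1/1.13) = 3.5180, ln(10.0/1.13) = 2.1804
V₂ = 29.6 × 3.5180/2.1804 = 29.6 × 1.6135 = 47.7592 knots

47.8 knots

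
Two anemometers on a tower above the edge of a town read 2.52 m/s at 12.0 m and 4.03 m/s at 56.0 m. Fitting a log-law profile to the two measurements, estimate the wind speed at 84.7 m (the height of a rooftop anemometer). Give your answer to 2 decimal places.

4.44 m/s

Log law: V ∝ ln(z/z₀). From the pair, with r = V₁/V₂ = 0.62531,
ln z₀ = (ln z₁ − r·ln z₂)/(1 − r) = (2.4849 − 0.62531×4.0254)/0.37469 = -0.0859 → z₀ = 0.9177 m
V₃ = V₁ · ln(z₃/z₀)/ln(z₁/z₀) = 2.52 × 4.5250/2.5708 = 4.4356 m/s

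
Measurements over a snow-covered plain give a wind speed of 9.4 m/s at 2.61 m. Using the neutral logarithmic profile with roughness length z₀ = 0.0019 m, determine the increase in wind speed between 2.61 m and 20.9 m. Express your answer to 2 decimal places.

Log law: V₂ = V₁ · ln(z₂/z₀)/ln(z₁/z₀) = 9.4 × 9.3057/7.2253 = 12.1066 m/s
ΔV = 12.1066 − 9.4 = 2.7066 m/s

2.71 m/s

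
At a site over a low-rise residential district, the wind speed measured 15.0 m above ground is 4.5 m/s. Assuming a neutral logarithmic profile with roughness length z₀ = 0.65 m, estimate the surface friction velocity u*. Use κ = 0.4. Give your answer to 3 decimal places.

u* ≈ 0.573 m/s

Log law: V(z) = (u*/κ) · ln(z/z₀) ⇒ u* = κ · V / ln(z/z₀)
u* = 0.4 × 4.5 / ln(15.0/0.65) = 0.4 × 4.5 / 3.1388
   = 1.8000 / 3.1388 = 0.5735 m/s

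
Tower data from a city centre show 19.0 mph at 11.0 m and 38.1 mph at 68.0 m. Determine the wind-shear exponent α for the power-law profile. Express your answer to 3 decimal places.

Power law: V₂/V₁ = (z₂/z₁)^α ⇒ α = ln(V₂/V₁) / ln(z₂/z₁)
α = ln(38.1/19.0) / ln(68.0/11.0) = ln(2.0053) / ln(6.1818)
  = 0.69578 / 1.82161 = 0.38196

α ≈ 0.382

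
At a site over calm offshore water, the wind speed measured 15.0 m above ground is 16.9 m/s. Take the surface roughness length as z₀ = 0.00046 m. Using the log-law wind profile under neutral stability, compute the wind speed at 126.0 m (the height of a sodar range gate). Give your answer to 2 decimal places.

Log law: V(z) ∝ ln(z/z₀), so V₂/V₁ = ln(z₂/z₀) / ln(z₁/z₀).
ln(126.0/0.00046) = 12.5206, ln(15.0/0.00046) = 10.3923
V₂ = 16.9 × 12.5206/10.3923 = 16.9 × 1.2048 = 20.3609 m/s

20.36 m/s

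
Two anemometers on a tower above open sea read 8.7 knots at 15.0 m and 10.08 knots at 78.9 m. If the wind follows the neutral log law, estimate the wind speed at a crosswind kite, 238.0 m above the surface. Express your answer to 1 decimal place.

11.0 knots

Log law: V ∝ ln(z/z₀). From the pair, with r = V₁/V₂ = 0.86310,
ln z₀ = (ln z₁ − r·ln z₂)/(1 − r) = (2.7081 − 0.86310×4.3682)/0.13690 = -7.7580 → z₀ = 0.0004273 m
V₃ = V₁ · ln(z₃/z₀)/ln(z₁/z₀) = 8.7 × 13.2303/10.4660 = 10.9978 knots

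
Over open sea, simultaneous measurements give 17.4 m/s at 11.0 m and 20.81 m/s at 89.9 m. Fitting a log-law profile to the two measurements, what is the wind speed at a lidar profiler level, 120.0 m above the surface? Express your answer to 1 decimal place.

Log law: V ∝ ln(z/z₀). From the pair, with r = V₁/V₂ = 0.83614,
ln z₀ = (ln z₁ − r·ln z₂)/(1 − r) = (2.3979 − 0.83614×4.4987)/0.16386 = -8.3217 → z₀ = 0.0002432 m
V₃ = V₁ · ln(z₃/z₀)/ln(z₁/z₀) = 17.4 × 13.1092/10.7196 = 21.2788 m/s

21.3 m/s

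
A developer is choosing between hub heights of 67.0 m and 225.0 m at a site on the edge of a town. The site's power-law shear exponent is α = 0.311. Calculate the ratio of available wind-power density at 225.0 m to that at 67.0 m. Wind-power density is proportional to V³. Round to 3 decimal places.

Speed ratio: V_B/V_A = (z_B/z_A)^α = (225.0/67.0)^0.311 = (3.3582)^0.311 = 1.45754
Power-density ratio: P_B/P_A = (V_B/V_A)³ = (1.45754)³ = 3.09641

3.096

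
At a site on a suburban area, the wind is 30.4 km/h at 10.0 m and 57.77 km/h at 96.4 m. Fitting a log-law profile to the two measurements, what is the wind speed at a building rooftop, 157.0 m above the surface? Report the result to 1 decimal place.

Log law: V ∝ ln(z/z₀). From the pair, with r = V₁/V₂ = 0.52622,
ln z₀ = (ln z₁ − r·ln z₂)/(1 − r) = (2.3026 − 0.52622×4.5685)/0.47378 = -0.2142 → z₀ = 0.8072 m
V₃ = V₁ · ln(z₃/z₀)/ln(z₁/z₀) = 30.4 × 5.2704/2.5168 = 63.6614 km/h

63.7 km/h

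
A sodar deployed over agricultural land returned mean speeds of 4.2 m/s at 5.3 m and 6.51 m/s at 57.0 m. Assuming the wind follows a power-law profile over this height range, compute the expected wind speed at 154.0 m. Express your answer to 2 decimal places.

First find α: α = ln(V₂/V₁)/ln(z₂/z₁) = ln(6.51/4.2)/ln(57.0/5.3) = 0.43825/2.37534 = 0.1845
Extrapolate from 57.0 m to 154.0 m: V₃ = 6.51 × (154.0/57.0)^0.1845 = 6.51 × 1.2013 = 7.8202 m/s

7.82 m/s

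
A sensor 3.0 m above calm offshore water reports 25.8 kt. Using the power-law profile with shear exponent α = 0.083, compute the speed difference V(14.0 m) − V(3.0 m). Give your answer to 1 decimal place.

3.5 kt

Power law: V₂ = V₁ · (z₂/z₁)^α = 25.8 × (4.6667)^0.083 = 29.3189 kt
ΔV = 29.3189 − 25.8 = 3.5189 kt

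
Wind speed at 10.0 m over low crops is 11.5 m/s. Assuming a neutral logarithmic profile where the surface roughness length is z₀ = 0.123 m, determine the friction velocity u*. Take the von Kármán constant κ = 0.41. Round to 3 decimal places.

Log law: V(z) = (u*/κ) · ln(z/z₀) ⇒ u* = κ · V / ln(z/z₀)
u* = 0.41 × 11.5 / ln(10.0/0.123) = 0.41 × 11.5 / 4.3982
   = 4.7150 / 4.3982 = 1.0720 m/s

u* ≈ 1.072 m/s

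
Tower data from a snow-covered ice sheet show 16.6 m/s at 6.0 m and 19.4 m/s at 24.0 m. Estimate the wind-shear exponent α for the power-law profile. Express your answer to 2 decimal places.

Power law: V₂/V₁ = (z₂/z₁)^α ⇒ α = ln(V₂/V₁) / ln(z₂/z₁)
α = ln(19.4/16.6) / ln(24.0/6.0) = ln(1.1687) / ln(4.0000)
  = 0.15587 / 1.38629 = 0.11244

α ≈ 0.11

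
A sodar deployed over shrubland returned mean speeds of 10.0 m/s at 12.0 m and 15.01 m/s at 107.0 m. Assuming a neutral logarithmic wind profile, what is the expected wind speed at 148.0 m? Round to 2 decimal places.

15.75 m/s

Log law: V ∝ ln(z/z₀). From the pair, with r = V₁/V₂ = 0.66622,
ln z₀ = (ln z₁ − r·ln z₂)/(1 − r) = (2.4849 − 0.66622×4.6728)/0.33378 = -1.8822 → z₀ = 0.1523 m
V₃ = V₁ · ln(z₃/z₀)/ln(z₁/z₀) = 10.0 × 6.8794/4.3671 = 15.7528 m/s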